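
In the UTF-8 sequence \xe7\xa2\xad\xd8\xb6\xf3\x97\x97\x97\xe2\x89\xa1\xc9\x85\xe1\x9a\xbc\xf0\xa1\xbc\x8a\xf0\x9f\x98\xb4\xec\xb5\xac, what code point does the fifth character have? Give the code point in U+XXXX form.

U+0245

Offset 0: leading byte 0xE7 = 11100111 → 3-byte char #1 = E7 A2 AD.
Offset 3: leading byte 0xD8 = 11011000 → 2-byte char #2 = D8 B6.
Offset 5: leading byte 0xF3 = 11110011 → 4-byte char #3 = F3 97 97 97.
Offset 9: leading byte 0xE2 = 11100010 → 3-byte char #4 = E2 89 A1.
Offset 12: leading byte 0xC9 = 11001001 → 2-byte char #5 = C9 85.
Leading byte 0xC9 = 11001001 matches 110xxxxx → 2-byte sequence.
Byte 1: 0xC9 = 11001001, payload 01001 (5 bits).
Byte 2: 0x85 = 10000101 (10xxxxxx ✓), payload 000101.
Concatenate: 01001000101 = 0x245 (11 bits → U+0245).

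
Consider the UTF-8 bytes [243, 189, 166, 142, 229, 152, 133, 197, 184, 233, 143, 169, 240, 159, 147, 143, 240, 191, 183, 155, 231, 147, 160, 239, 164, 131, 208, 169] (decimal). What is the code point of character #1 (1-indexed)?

U+FD98E

Offset 0: leading byte 0xF3 = 11110011 → 4-byte char #1 = F3 BD A6 8E.
Leading byte 0xF3 = 11110011 matches 11110xxx → 4-byte sequence.
Byte 1: 0xF3 = 11110011, payload 011 (3 bits).
Byte 2: 0xBD = 10111101 (10xxxxxx ✓), payload 111101.
Byte 3: 0xA6 = 10100110 (10xxxxxx ✓), payload 100110.
Byte 4: 0x8E = 10001110 (10xxxxxx ✓), payload 001110.
Concatenate: 011111101100110001110 = 0xFD98E (21 bits → U+FD98E).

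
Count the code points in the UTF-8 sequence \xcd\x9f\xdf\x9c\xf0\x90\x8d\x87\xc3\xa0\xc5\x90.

Byte at offset 0: 0xCD = 11001101 → 2-byte char (#1). Advance 2.
Byte at offset 2: 0xDF = 11011111 → 2-byte char (#2). Advance 2.
Byte at offset 4: 0xF0 = 11110000 → 4-byte char (#3). Advance 4.
Byte at offset 8: 0xC3 = 11000011 → 2-byte char (#4). Advance 2.
Byte at offset 10: 0xC5 = 11000101 → 2-byte char (#5). Advance 2.
Reached end at offset 12 after 5 code points.

5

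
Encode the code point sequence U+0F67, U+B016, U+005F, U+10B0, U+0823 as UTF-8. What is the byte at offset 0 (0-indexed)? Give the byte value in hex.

0xE0

U+0F67 → 3-byte form E0 BD A7 at offsets 0–2.
Offset 0 falls in char 1's range; it's byte 1 of E0 BD A7 = 0xE0.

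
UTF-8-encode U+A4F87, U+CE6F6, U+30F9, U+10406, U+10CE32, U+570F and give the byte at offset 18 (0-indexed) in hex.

0xB2

U+A4F87 → 4-byte form F2 A4 BE 87 at offsets 0–3.
U+CE6F6 → 4-byte form F3 8E 9B B6 at offsets 4–7.
U+30F9 → 3-byte form E3 83 B9 at offsets 8–10.
U+10406 → 4-byte form F0 90 90 86 at offsets 11–14.
U+10CE32 → 4-byte form F4 8C B8 B2 at offsets 15–18.
Offset 18 falls in char 5's range; it's byte 4 of F4 8C B8 B2 = 0xB2.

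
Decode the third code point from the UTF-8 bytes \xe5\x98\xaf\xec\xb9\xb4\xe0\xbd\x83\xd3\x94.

U+0F43

Offset 0: leading byte 0xE5 = 11100101 → 3-byte char #1 = E5 98 AF.
Offset 3: leading byte 0xEC = 11101100 → 3-byte char #2 = EC B9 B4.
Offset 6: leading byte 0xE0 = 11100000 → 3-byte char #3 = E0 BD 83.
Leading byte 0xE0 = 11100000 matches 1110xxxx → 3-byte sequence.
Byte 1: 0xE0 = 11100000, payload 0000 (4 bits).
Byte 2: 0xBD = 10111101 (10xxxxxx ✓), payload 111101.
Byte 3: 0x83 = 10000011 (10xxxxxx ✓), payload 000011.
Concatenate: 0000111101000011 = 0xF43 (16 bits → U+0F43).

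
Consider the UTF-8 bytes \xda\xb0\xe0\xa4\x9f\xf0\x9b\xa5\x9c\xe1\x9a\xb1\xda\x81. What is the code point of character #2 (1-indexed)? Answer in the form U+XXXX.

U+091F

Offset 0: leading byte 0xDA = 11011010 → 2-byte char #1 = DA B0.
Offset 2: leading byte 0xE0 = 11100000 → 3-byte char #2 = E0 A4 9F.
Leading byte 0xE0 = 11100000 matches 1110xxxx → 3-byte sequence.
Byte 1: 0xE0 = 11100000, payload 0000 (4 bits).
Byte 2: 0xA4 = 10100100 (10xxxxxx ✓), payload 100100.
Byte 3: 0x9F = 10011111 (10xxxxxx ✓), payload 011111.
Concatenate: 0000100100011111 = 0x91F (16 bits → U+091F).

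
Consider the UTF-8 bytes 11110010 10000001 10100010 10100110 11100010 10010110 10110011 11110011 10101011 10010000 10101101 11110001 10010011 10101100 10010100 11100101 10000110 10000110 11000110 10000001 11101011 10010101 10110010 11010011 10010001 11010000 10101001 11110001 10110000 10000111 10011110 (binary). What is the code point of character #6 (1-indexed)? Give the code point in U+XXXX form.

Offset 0: leading byte 0xF2 = 11110010 → 4-byte char #1 = F2 81 A2 A6.
Offset 4: leading byte 0xE2 = 11100010 → 3-byte char #2 = E2 96 B3.
Offset 7: leading byte 0xF3 = 11110011 → 4-byte char #3 = F3 AB 90 AD.
Offset 11: leading byte 0xF1 = 11110001 → 4-byte char #4 = F1 93 AC 94.
Offset 15: leading byte 0xE5 = 11100101 → 3-byte char #5 = E5 86 86.
Offset 18: leading byte 0xC6 = 11000110 → 2-byte char #6 = C6 81.
Leading byte 0xC6 = 11000110 matches 110xxxxx → 2-byte sequence.
Byte 1: 0xC6 = 11000110, payload 00110 (5 bits).
Byte 2: 0x81 = 10000001 (10xxxxxx ✓), payload 000001.
Concatenate: 00110000001 = 0x181 (11 bits → U+0181).

U+0181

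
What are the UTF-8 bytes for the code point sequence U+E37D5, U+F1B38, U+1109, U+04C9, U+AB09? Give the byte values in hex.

U+E37D5: 4-byte form → F3 A3 9F 95.
U+F1B38: 4-byte form → F3 B1 AC B8.
U+1109: 3-byte form → E1 84 89.
U+04C9: 2-byte form → D3 89.
U+AB09: 3-byte form → EA AC 89.
Concatenated (16 bytes): F3 A3 9F 95 F3 B1 AC B8 E1 84 89 D3 89 EA AC 89.

F3 A3 9F 95 F3 B1 AC B8 E1 84 89 D3 89 EA AC 89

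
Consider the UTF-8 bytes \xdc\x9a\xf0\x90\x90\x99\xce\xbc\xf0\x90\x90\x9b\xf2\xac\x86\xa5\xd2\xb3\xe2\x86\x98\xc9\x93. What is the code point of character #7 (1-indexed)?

Offset 0: leading byte 0xDC = 11011100 → 2-byte char #1 = DC 9A.
Offset 2: leading byte 0xF0 = 11110000 → 4-byte char #2 = F0 90 90 99.
Offset 6: leading byte 0xCE = 11001110 → 2-byte char #3 = CE BC.
Offset 8: leading byte 0xF0 = 11110000 → 4-byte char #4 = F0 90 90 9B.
Offset 12: leading byte 0xF2 = 11110010 → 4-byte char #5 = F2 AC 86 A5.
Offset 16: leading byte 0xD2 = 11010010 → 2-byte char #6 = D2 B3.
Offset 18: leading byte 0xE2 = 11100010 → 3-byte char #7 = E2 86 98.
Leading byte 0xE2 = 11100010 matches 1110xxxx → 3-byte sequence.
Byte 1: 0xE2 = 11100010, payload 0010 (4 bits).
Byte 2: 0x86 = 10000110 (10xxxxxx ✓), payload 000110.
Byte 3: 0x98 = 10011000 (10xxxxxx ✓), payload 011000.
Concatenate: 0010000110011000 = 0x2198 (16 bits → U+2198).

U+2198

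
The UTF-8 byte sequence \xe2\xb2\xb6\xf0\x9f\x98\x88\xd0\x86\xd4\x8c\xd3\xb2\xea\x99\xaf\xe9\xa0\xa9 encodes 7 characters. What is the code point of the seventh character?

Offset 0: leading byte 0xE2 = 11100010 → 3-byte char #1 = E2 B2 B6.
Offset 3: leading byte 0xF0 = 11110000 → 4-byte char #2 = F0 9F 98 88.
Offset 7: leading byte 0xD0 = 11010000 → 2-byte char #3 = D0 86.
Offset 9: leading byte 0xD4 = 11010100 → 2-byte char #4 = D4 8C.
Offset 11: leading byte 0xD3 = 11010011 → 2-byte char #5 = D3 B2.
Offset 13: leading byte 0xEA = 11101010 → 3-byte char #6 = EA 99 AF.
Offset 16: leading byte 0xE9 = 11101001 → 3-byte char #7 = E9 A0 A9.
Leading byte 0xE9 = 11101001 matches 1110xxxx → 3-byte sequence.
Byte 1: 0xE9 = 11101001, payload 1001 (4 bits).
Byte 2: 0xA0 = 10100000 (10xxxxxx ✓), payload 100000.
Byte 3: 0xA9 = 10101001 (10xxxxxx ✓), payload 101001.
Concatenate: 1001100000101001 = 0x9829 (16 bits → U+9829).

U+9829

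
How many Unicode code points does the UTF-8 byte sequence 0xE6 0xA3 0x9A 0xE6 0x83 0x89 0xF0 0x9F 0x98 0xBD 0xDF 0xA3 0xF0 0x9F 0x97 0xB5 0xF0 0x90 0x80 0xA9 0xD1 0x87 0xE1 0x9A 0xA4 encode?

8

Byte at offset 0: 0xE6 = 11100110 → 3-byte char (#1). Advance 3.
Byte at offset 3: 0xE6 = 11100110 → 3-byte char (#2). Advance 3.
Byte at offset 6: 0xF0 = 11110000 → 4-byte char (#3). Advance 4.
Byte at offset 10: 0xDF = 11011111 → 2-byte char (#4). Advance 2.
Byte at offset 12: 0xF0 = 11110000 → 4-byte char (#5). Advance 4.
Byte at offset 16: 0xF0 = 11110000 → 4-byte char (#6). Advance 4.
Byte at offset 20: 0xD1 = 11010001 → 2-byte char (#7). Advance 2.
Byte at offset 22: 0xE1 = 11100001 → 3-byte char (#8). Advance 3.
Reached end at offset 25 after 8 code points.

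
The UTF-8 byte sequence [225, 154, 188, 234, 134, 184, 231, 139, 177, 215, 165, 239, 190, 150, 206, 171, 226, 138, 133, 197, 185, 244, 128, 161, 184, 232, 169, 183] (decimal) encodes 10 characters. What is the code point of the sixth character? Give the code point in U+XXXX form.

U+03AB

Offset 0: leading byte 0xE1 = 11100001 → 3-byte char #1 = E1 9A BC.
Offset 3: leading byte 0xEA = 11101010 → 3-byte char #2 = EA 86 B8.
Offset 6: leading byte 0xE7 = 11100111 → 3-byte char #3 = E7 8B B1.
Offset 9: leading byte 0xD7 = 11010111 → 2-byte char #4 = D7 A5.
Offset 11: leading byte 0xEF = 11101111 → 3-byte char #5 = EF BE 96.
Offset 14: leading byte 0xCE = 11001110 → 2-byte char #6 = CE AB.
Leading byte 0xCE = 11001110 matches 110xxxxx → 2-byte sequence.
Byte 1: 0xCE = 11001110, payload 01110 (5 bits).
Byte 2: 0xAB = 10101011 (10xxxxxx ✓), payload 101011.
Concatenate: 01110101011 = 0x3AB (11 bits → U+03AB).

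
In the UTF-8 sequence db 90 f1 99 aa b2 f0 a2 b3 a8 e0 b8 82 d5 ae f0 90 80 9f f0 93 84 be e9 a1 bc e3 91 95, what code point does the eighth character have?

U+987C

Offset 0: leading byte 0xDB = 11011011 → 2-byte char #1 = DB 90.
Offset 2: leading byte 0xF1 = 11110001 → 4-byte char #2 = F1 99 AA B2.
Offset 6: leading byte 0xF0 = 11110000 → 4-byte char #3 = F0 A2 B3 A8.
Offset 10: leading byte 0xE0 = 11100000 → 3-byte char #4 = E0 B8 82.
Offset 13: leading byte 0xD5 = 11010101 → 2-byte char #5 = D5 AE.
Offset 15: leading byte 0xF0 = 11110000 → 4-byte char #6 = F0 90 80 9F.
Offset 19: leading byte 0xF0 = 11110000 → 4-byte char #7 = F0 93 84 BE.
Offset 23: leading byte 0xE9 = 11101001 → 3-byte char #8 = E9 A1 BC.
Leading byte 0xE9 = 11101001 matches 1110xxxx → 3-byte sequence.
Byte 1: 0xE9 = 11101001, payload 1001 (4 bits).
Byte 2: 0xA1 = 10100001 (10xxxxxx ✓), payload 100001.
Byte 3: 0xBC = 10111100 (10xxxxxx ✓), payload 111100.
Concatenate: 1001100001111100 = 0x987C (16 bits → U+987C).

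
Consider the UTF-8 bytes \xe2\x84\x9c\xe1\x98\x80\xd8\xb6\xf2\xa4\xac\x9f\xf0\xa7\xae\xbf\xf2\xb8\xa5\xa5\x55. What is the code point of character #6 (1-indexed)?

U+B8965

Offset 0: leading byte 0xE2 = 11100010 → 3-byte char #1 = E2 84 9C.
Offset 3: leading byte 0xE1 = 11100001 → 3-byte char #2 = E1 98 80.
Offset 6: leading byte 0xD8 = 11011000 → 2-byte char #3 = D8 B6.
Offset 8: leading byte 0xF2 = 11110010 → 4-byte char #4 = F2 A4 AC 9F.
Offset 12: leading byte 0xF0 = 11110000 → 4-byte char #5 = F0 A7 AE BF.
Offset 16: leading byte 0xF2 = 11110010 → 4-byte char #6 = F2 B8 A5 A5.
Leading byte 0xF2 = 11110010 matches 11110xxx → 4-byte sequence.
Byte 1: 0xF2 = 11110010, payload 010 (3 bits).
Byte 2: 0xB8 = 10111000 (10xxxxxx ✓), payload 111000.
Byte 3: 0xA5 = 10100101 (10xxxxxx ✓), payload 100101.
Byte 4: 0xA5 = 10100101 (10xxxxxx ✓), payload 100101.
Concatenate: 010111000100101100101 = 0xB8965 (21 bits → U+B8965).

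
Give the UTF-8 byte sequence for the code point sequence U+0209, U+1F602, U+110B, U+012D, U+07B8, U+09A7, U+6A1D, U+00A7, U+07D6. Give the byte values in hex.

C8 89 F0 9F 98 82 E1 84 8B C4 AD DE B8 E0 A6 A7 E6 A8 9D C2 A7 DF 96

U+0209: 2-byte form → C8 89.
U+1F602: 4-byte form → F0 9F 98 82.
U+110B: 3-byte form → E1 84 8B.
U+012D: 2-byte form → C4 AD.
U+07B8: 2-byte form → DE B8.
U+09A7: 3-byte form → E0 A6 A7.
U+6A1D: 3-byte form → E6 A8 9D.
U+00A7: 2-byte form → C2 A7.
U+07D6: 2-byte form → DF 96.
Concatenated (23 bytes): C8 89 F0 9F 98 82 E1 84 8B C4 AD DE B8 E0 A6 A7 E6 A8 9D C2 A7 DF 96.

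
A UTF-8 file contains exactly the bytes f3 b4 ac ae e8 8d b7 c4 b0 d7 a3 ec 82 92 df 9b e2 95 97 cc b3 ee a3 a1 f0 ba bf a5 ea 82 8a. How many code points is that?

Byte at offset 0: 0xF3 = 11110011 → 4-byte char (#1). Advance 4.
Byte at offset 4: 0xE8 = 11101000 → 3-byte char (#2). Advance 3.
Byte at offset 7: 0xC4 = 11000100 → 2-byte char (#3). Advance 2.
Byte at offset 9: 0xD7 = 11010111 → 2-byte char (#4). Advance 2.
Byte at offset 11: 0xEC = 11101100 → 3-byte char (#5). Advance 3.
Byte at offset 14: 0xDF = 11011111 → 2-byte char (#6). Advance 2.
Byte at offset 16: 0xE2 = 11100010 → 3-byte char (#7). Advance 3.
Byte at offset 19: 0xCC = 11001100 → 2-byte char (#8). Advance 2.
Byte at offset 21: 0xEE = 11101110 → 3-byte char (#9). Advance 3.
Byte at offset 24: 0xF0 = 11110000 → 4-byte char (#10). Advance 4.
Byte at offset 28: 0xEA = 11101010 → 3-byte char (#11). Advance 3.
Reached end at offset 31 after 11 code points.

11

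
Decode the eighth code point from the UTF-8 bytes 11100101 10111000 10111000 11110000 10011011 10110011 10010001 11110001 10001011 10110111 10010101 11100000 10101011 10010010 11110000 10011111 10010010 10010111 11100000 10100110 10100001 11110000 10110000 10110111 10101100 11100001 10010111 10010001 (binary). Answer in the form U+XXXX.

Offset 0: leading byte 0xE5 = 11100101 → 3-byte char #1 = E5 B8 B8.
Offset 3: leading byte 0xF0 = 11110000 → 4-byte char #2 = F0 9B B3 91.
Offset 7: leading byte 0xF1 = 11110001 → 4-byte char #3 = F1 8B B7 95.
Offset 11: leading byte 0xE0 = 11100000 → 3-byte char #4 = E0 AB 92.
Offset 14: leading byte 0xF0 = 11110000 → 4-byte char #5 = F0 9F 92 97.
Offset 18: leading byte 0xE0 = 11100000 → 3-byte char #6 = E0 A6 A1.
Offset 21: leading byte 0xF0 = 11110000 → 4-byte char #7 = F0 B0 B7 AC.
Offset 25: leading byte 0xE1 = 11100001 → 3-byte char #8 = E1 97 91.
Leading byte 0xE1 = 11100001 matches 1110xxxx → 3-byte sequence.
Byte 1: 0xE1 = 11100001, payload 0001 (4 bits).
Byte 2: 0x97 = 10010111 (10xxxxxx ✓), payload 010111.
Byte 3: 0x91 = 10010001 (10xxxxxx ✓), payload 010001.
Concatenate: 0001010111010001 = 0x15D1 (16 bits → U+15D1).

U+15D1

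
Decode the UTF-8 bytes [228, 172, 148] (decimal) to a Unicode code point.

Leading byte 0xE4 = 11100100 matches 1110xxxx → 3-byte sequence.
Byte 1: 0xE4 = 11100100, payload 0100 (4 bits).
Byte 2: 0xAC = 10101100 (10xxxxxx ✓), payload 101100.
Byte 3: 0x94 = 10010100 (10xxxxxx ✓), payload 010100.
Concatenate: 0100101100010100 = 0x4B14 (16 bits → U+4B14).

U+4B14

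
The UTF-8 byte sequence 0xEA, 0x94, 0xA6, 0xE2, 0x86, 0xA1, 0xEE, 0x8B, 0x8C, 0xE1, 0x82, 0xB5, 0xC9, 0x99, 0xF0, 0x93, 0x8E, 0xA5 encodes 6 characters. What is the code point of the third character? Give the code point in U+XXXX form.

Offset 0: leading byte 0xEA = 11101010 → 3-byte char #1 = EA 94 A6.
Offset 3: leading byte 0xE2 = 11100010 → 3-byte char #2 = E2 86 A1.
Offset 6: leading byte 0xEE = 11101110 → 3-byte char #3 = EE 8B 8C.
Leading byte 0xEE = 11101110 matches 1110xxxx → 3-byte sequence.
Byte 1: 0xEE = 11101110, payload 1110 (4 bits).
Byte 2: 0x8B = 10001011 (10xxxxxx ✓), payload 001011.
Byte 3: 0x8C = 10001100 (10xxxxxx ✓), payload 001100.
Concatenate: 1110001011001100 = 0xE2CC (16 bits → U+E2CC).

U+E2CC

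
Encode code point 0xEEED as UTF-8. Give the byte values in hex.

U+EEED = 0xEEED = 61165 decimal. In range U+0800–U+FFFF → 3-byte form: 1110xxxx 10xxxxxx 10xxxxxx.
Binary (16 bits): 1110111011101101.
Split 4+6+6: 1110 | 111011 | 101101.
Byte 1: 11101110 = 0xEE.
Byte 2: 10111011 = 0xBB.
Byte 3: 10101101 = 0xAD.

EE BB AD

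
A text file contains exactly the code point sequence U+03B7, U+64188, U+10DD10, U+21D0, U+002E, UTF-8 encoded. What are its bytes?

CE B7 F1 A4 86 88 F4 8D B4 90 E2 87 90 2E

U+03B7: 2-byte form → CE B7.
U+64188: 4-byte form → F1 A4 86 88.
U+10DD10: 4-byte form → F4 8D B4 90.
U+21D0: 3-byte form → E2 87 90.
U+002E: 1-byte form → 2E.
Concatenated (14 bytes): CE B7 F1 A4 86 88 F4 8D B4 90 E2 87 90 2E.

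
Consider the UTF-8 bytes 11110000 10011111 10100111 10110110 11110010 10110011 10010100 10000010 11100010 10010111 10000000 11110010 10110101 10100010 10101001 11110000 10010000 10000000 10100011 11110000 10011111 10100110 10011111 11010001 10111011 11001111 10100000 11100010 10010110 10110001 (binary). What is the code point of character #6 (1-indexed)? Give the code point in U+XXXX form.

U+1F99F

Offset 0: leading byte 0xF0 = 11110000 → 4-byte char #1 = F0 9F A7 B6.
Offset 4: leading byte 0xF2 = 11110010 → 4-byte char #2 = F2 B3 94 82.
Offset 8: leading byte 0xE2 = 11100010 → 3-byte char #3 = E2 97 80.
Offset 11: leading byte 0xF2 = 11110010 → 4-byte char #4 = F2 B5 A2 A9.
Offset 15: leading byte 0xF0 = 11110000 → 4-byte char #5 = F0 90 80 A3.
Offset 19: leading byte 0xF0 = 11110000 → 4-byte char #6 = F0 9F A6 9F.
Leading byte 0xF0 = 11110000 matches 11110xxx → 4-byte sequence.
Byte 1: 0xF0 = 11110000, payload 000 (3 bits).
Byte 2: 0x9F = 10011111 (10xxxxxx ✓), payload 011111.
Byte 3: 0xA6 = 10100110 (10xxxxxx ✓), payload 100110.
Byte 4: 0x9F = 10011111 (10xxxxxx ✓), payload 011111.
Concatenate: 000011111100110011111 = 0x1F99F (21 bits → U+1F99F).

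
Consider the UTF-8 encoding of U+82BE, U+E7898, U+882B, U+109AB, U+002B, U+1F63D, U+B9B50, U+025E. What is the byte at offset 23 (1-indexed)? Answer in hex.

0x90

1-indexed offset 23 is 0-indexed offset 22.
U+82BE → 3-byte form E8 8A BE at offsets 0–2.
U+E7898 → 4-byte form F3 A7 A2 98 at offsets 3–6.
U+882B → 3-byte form E8 A0 AB at offsets 7–9.
U+109AB → 4-byte form F0 90 A6 AB at offsets 10–13.
U+002B → 1-byte form 2B at offsets 14–14.
U+1F63D → 4-byte form F0 9F 98 BD at offsets 15–18.
U+B9B50 → 4-byte form F2 B9 AD 90 at offsets 19–22.
Offset 22 falls in char 7's range; it's byte 4 of F2 B9 AD 90 = 0x90.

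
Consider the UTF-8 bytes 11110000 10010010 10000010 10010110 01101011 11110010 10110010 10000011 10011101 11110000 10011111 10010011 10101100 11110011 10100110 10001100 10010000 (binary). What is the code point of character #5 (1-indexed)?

Offset 0: leading byte 0xF0 = 11110000 → 4-byte char #1 = F0 92 82 96.
Offset 4: leading byte 0x6B = 01101011 → 1-byte char #2 = 6B.
Offset 5: leading byte 0xF2 = 11110010 → 4-byte char #3 = F2 B2 83 9D.
Offset 9: leading byte 0xF0 = 11110000 → 4-byte char #4 = F0 9F 93 AC.
Offset 13: leading byte 0xF3 = 11110011 → 4-byte char #5 = F3 A6 8C 90.
Leading byte 0xF3 = 11110011 matches 11110xxx → 4-byte sequence.
Byte 1: 0xF3 = 11110011, payload 011 (3 bits).
Byte 2: 0xA6 = 10100110 (10xxxxxx ✓), payload 100110.
Byte 3: 0x8C = 10001100 (10xxxxxx ✓), payload 001100.
Byte 4: 0x90 = 10010000 (10xxxxxx ✓), payload 010000.
Concatenate: 011100110001100010000 = 0xE6310 (21 bits → U+E6310).

U+E6310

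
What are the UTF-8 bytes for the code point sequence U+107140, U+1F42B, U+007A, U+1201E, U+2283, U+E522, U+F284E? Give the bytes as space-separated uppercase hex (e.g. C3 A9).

F4 87 85 80 F0 9F 90 AB 7A F0 92 80 9E E2 8A 83 EE 94 A2 F3 B2 A1 8E

U+107140: 4-byte form → F4 87 85 80.
U+1F42B: 4-byte form → F0 9F 90 AB.
U+007A: 1-byte form → 7A.
U+1201E: 4-byte form → F0 92 80 9E.
U+2283: 3-byte form → E2 8A 83.
U+E522: 3-byte form → EE 94 A2.
U+F284E: 4-byte form → F3 B2 A1 8E.
Concatenated (23 bytes): F4 87 85 80 F0 9F 90 AB 7A F0 92 80 9E E2 8A 83 EE 94 A2 F3 B2 A1 8E.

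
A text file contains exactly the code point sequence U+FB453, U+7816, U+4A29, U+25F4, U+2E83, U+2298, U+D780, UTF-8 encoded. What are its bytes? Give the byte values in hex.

U+FB453: 4-byte form → F3 BB 91 93.
U+7816: 3-byte form → E7 A0 96.
U+4A29: 3-byte form → E4 A8 A9.
U+25F4: 3-byte form → E2 97 B4.
U+2E83: 3-byte form → E2 BA 83.
U+2298: 3-byte form → E2 8A 98.
U+D780: 3-byte form → ED 9E 80.
Concatenated (22 bytes): F3 BB 91 93 E7 A0 96 E4 A8 A9 E2 97 B4 E2 BA 83 E2 8A 98 ED 9E 80.

F3 BB 91 93 E7 A0 96 E4 A8 A9 E2 97 B4 E2 BA 83 E2 8A 98 ED 9E 80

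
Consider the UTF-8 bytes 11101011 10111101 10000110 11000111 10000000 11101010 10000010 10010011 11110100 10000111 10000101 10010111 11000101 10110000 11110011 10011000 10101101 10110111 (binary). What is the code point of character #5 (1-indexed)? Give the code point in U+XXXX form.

U+0170

Offset 0: leading byte 0xEB = 11101011 → 3-byte char #1 = EB BD 86.
Offset 3: leading byte 0xC7 = 11000111 → 2-byte char #2 = C7 80.
Offset 5: leading byte 0xEA = 11101010 → 3-byte char #3 = EA 82 93.
Offset 8: leading byte 0xF4 = 11110100 → 4-byte char #4 = F4 87 85 97.
Offset 12: leading byte 0xC5 = 11000101 → 2-byte char #5 = C5 B0.
Leading byte 0xC5 = 11000101 matches 110xxxxx → 2-byte sequence.
Byte 1: 0xC5 = 11000101, payload 00101 (5 bits).
Byte 2: 0xB0 = 10110000 (10xxxxxx ✓), payload 110000.
Concatenate: 00101110000 = 0x170 (11 bits → U+0170).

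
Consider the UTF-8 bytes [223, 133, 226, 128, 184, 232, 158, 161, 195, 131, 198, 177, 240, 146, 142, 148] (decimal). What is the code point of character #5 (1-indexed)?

Offset 0: leading byte 0xDF = 11011111 → 2-byte char #1 = DF 85.
Offset 2: leading byte 0xE2 = 11100010 → 3-byte char #2 = E2 80 B8.
Offset 5: leading byte 0xE8 = 11101000 → 3-byte char #3 = E8 9E A1.
Offset 8: leading byte 0xC3 = 11000011 → 2-byte char #4 = C3 83.
Offset 10: leading byte 0xC6 = 11000110 → 2-byte char #5 = C6 B1.
Leading byte 0xC6 = 11000110 matches 110xxxxx → 2-byte sequence.
Byte 1: 0xC6 = 11000110, payload 00110 (5 bits).
Byte 2: 0xB1 = 10110001 (10xxxxxx ✓), payload 110001.
Concatenate: 00110110001 = 0x1B1 (11 bits → U+01B1).

U+01B1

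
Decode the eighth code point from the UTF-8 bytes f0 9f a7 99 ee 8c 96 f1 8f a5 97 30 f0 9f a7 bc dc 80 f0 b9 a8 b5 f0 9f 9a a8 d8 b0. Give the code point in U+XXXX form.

U+1F6A8

Offset 0: leading byte 0xF0 = 11110000 → 4-byte char #1 = F0 9F A7 99.
Offset 4: leading byte 0xEE = 11101110 → 3-byte char #2 = EE 8C 96.
Offset 7: leading byte 0xF1 = 11110001 → 4-byte char #3 = F1 8F A5 97.
Offset 11: leading byte 0x30 = 00110000 → 1-byte char #4 = 30.
Offset 12: leading byte 0xF0 = 11110000 → 4-byte char #5 = F0 9F A7 BC.
Offset 16: leading byte 0xDC = 11011100 → 2-byte char #6 = DC 80.
Offset 18: leading byte 0xF0 = 11110000 → 4-byte char #7 = F0 B9 A8 B5.
Offset 22: leading byte 0xF0 = 11110000 → 4-byte char #8 = F0 9F 9A A8.
Leading byte 0xF0 = 11110000 matches 11110xxx → 4-byte sequence.
Byte 1: 0xF0 = 11110000, payload 000 (3 bits).
Byte 2: 0x9F = 10011111 (10xxxxxx ✓), payload 011111.
Byte 3: 0x9A = 10011010 (10xxxxxx ✓), payload 011010.
Byte 4: 0xA8 = 10101000 (10xxxxxx ✓), payload 101000.
Concatenate: 000011111011010101000 = 0x1F6A8 (21 bits → U+1F6A8).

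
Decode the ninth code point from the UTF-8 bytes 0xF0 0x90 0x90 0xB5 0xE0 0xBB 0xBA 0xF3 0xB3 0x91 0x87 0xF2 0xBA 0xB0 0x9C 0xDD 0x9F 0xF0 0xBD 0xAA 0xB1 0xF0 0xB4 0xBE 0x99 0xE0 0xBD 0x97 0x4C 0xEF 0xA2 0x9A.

Offset 0: leading byte 0xF0 = 11110000 → 4-byte char #1 = F0 90 90 B5.
Offset 4: leading byte 0xE0 = 11100000 → 3-byte char #2 = E0 BB BA.
Offset 7: leading byte 0xF3 = 11110011 → 4-byte char #3 = F3 B3 91 87.
Offset 11: leading byte 0xF2 = 11110010 → 4-byte char #4 = F2 BA B0 9C.
Offset 15: leading byte 0xDD = 11011101 → 2-byte char #5 = DD 9F.
Offset 17: leading byte 0xF0 = 11110000 → 4-byte char #6 = F0 BD AA B1.
Offset 21: leading byte 0xF0 = 11110000 → 4-byte char #7 = F0 B4 BE 99.
Offset 25: leading byte 0xE0 = 11100000 → 3-byte char #8 = E0 BD 97.
Offset 28: leading byte 0x4C = 01001100 → 1-byte char #9 = 4C.
Leading byte 0x4C = 01001100 matches 0xxxxxxx → 1-byte sequence.
Byte 1: 0x4C = 01001100, payload 1001100 (7 bits).
Concatenate: 1001100 = 0x4C (7 bits → U+004C).

U+004C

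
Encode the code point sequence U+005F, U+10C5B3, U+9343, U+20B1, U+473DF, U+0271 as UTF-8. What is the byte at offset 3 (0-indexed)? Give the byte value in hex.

U+005F → 1-byte form 5F at offsets 0–0.
U+10C5B3 → 4-byte form F4 8C 96 B3 at offsets 1–4.
Offset 3 falls in char 2's range; it's byte 3 of F4 8C 96 B3 = 0x96.

0x96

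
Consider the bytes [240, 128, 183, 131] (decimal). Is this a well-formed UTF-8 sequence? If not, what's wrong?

invalid (overlong encoding)

Leading byte 0xF0 = 11110000 → 4-byte form.
Continuation bytes all match 10xxxxxx. Payload decodes to 0xDC3.
But 0xDC3 < 0x10000, the minimum for a 4-byte sequence — this is an overlong encoding.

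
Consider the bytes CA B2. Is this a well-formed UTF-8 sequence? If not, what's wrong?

valid

Leading byte 0xCA = 11001010 → 2-byte form.
Continuation bytes 0xB2=10110010 all match 10xxxxxx.
Decoded value 0x2B2 is ≥ 0x80 (shortest form) and not a surrogate.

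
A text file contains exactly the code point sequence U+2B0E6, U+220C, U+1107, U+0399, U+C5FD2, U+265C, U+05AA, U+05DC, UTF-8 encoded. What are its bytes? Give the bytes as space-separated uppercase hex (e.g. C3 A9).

U+2B0E6: 4-byte form → F0 AB 83 A6.
U+220C: 3-byte form → E2 88 8C.
U+1107: 3-byte form → E1 84 87.
U+0399: 2-byte form → CE 99.
U+C5FD2: 4-byte form → F3 85 BF 92.
U+265C: 3-byte form → E2 99 9C.
U+05AA: 2-byte form → D6 AA.
U+05DC: 2-byte form → D7 9C.
Concatenated (23 bytes): F0 AB 83 A6 E2 88 8C E1 84 87 CE 99 F3 85 BF 92 E2 99 9C D6 AA D7 9C.

F0 AB 83 A6 E2 88 8C E1 84 87 CE 99 F3 85 BF 92 E2 99 9C D6 AA D7 9C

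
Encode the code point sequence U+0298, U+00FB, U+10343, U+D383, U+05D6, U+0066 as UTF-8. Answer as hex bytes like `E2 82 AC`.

CA 98 C3 BB F0 90 8D 83 ED 8E 83 D7 96 66

U+0298: 2-byte form → CA 98.
U+00FB: 2-byte form → C3 BB.
U+10343: 4-byte form → F0 90 8D 83.
U+D383: 3-byte form → ED 8E 83.
U+05D6: 2-byte form → D7 96.
U+0066: 1-byte form → 66.
Concatenated (14 bytes): CA 98 C3 BB F0 90 8D 83 ED 8E 83 D7 96 66.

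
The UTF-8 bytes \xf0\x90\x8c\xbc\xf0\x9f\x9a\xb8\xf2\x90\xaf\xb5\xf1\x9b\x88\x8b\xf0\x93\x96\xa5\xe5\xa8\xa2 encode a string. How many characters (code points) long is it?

6

Byte at offset 0: 0xF0 = 11110000 → 4-byte char (#1). Advance 4.
Byte at offset 4: 0xF0 = 11110000 → 4-byte char (#2). Advance 4.
Byte at offset 8: 0xF2 = 11110010 → 4-byte char (#3). Advance 4.
Byte at offset 12: 0xF1 = 11110001 → 4-byte char (#4). Advance 4.
Byte at offset 16: 0xF0 = 11110000 → 4-byte char (#5). Advance 4.
Byte at offset 20: 0xE5 = 11100101 → 3-byte char (#6). Advance 3.
Reached end at offset 23 after 6 code points.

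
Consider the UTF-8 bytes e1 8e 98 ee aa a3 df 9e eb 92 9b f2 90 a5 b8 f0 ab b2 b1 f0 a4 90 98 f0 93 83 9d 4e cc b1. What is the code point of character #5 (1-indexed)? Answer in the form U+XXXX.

U+90978

Offset 0: leading byte 0xE1 = 11100001 → 3-byte char #1 = E1 8E 98.
Offset 3: leading byte 0xEE = 11101110 → 3-byte char #2 = EE AA A3.
Offset 6: leading byte 0xDF = 11011111 → 2-byte char #3 = DF 9E.
Offset 8: leading byte 0xEB = 11101011 → 3-byte char #4 = EB 92 9B.
Offset 11: leading byte 0xF2 = 11110010 → 4-byte char #5 = F2 90 A5 B8.
Leading byte 0xF2 = 11110010 matches 11110xxx → 4-byte sequence.
Byte 1: 0xF2 = 11110010, payload 010 (3 bits).
Byte 2: 0x90 = 10010000 (10xxxxxx ✓), payload 010000.
Byte 3: 0xA5 = 10100101 (10xxxxxx ✓), payload 100101.
Byte 4: 0xB8 = 10111000 (10xxxxxx ✓), payload 111000.
Concatenate: 010010000100101111000 = 0x90978 (21 bits → U+90978).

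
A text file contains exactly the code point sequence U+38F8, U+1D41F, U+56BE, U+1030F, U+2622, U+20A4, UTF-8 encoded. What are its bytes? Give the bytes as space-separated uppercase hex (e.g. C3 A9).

U+38F8: 3-byte form → E3 A3 B8.
U+1D41F: 4-byte form → F0 9D 90 9F.
U+56BE: 3-byte form → E5 9A BE.
U+1030F: 4-byte form → F0 90 8C 8F.
U+2622: 3-byte form → E2 98 A2.
U+20A4: 3-byte form → E2 82 A4.
Concatenated (20 bytes): E3 A3 B8 F0 9D 90 9F E5 9A BE F0 90 8C 8F E2 98 A2 E2 82 A4.

E3 A3 B8 F0 9D 90 9F E5 9A BE F0 90 8C 8F E2 98 A2 E2 82 A4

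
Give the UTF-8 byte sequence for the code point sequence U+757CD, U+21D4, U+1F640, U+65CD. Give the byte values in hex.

F1 B5 9F 8D E2 87 94 F0 9F 99 80 E6 97 8D

U+757CD: 4-byte form → F1 B5 9F 8D.
U+21D4: 3-byte form → E2 87 94.
U+1F640: 4-byte form → F0 9F 99 80.
U+65CD: 3-byte form → E6 97 8D.
Concatenated (14 bytes): F1 B5 9F 8D E2 87 94 F0 9F 99 80 E6 97 8D.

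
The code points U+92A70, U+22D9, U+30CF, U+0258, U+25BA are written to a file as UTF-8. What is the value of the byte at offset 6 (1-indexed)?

0x8B

1-indexed offset 6 is 0-indexed offset 5.
U+92A70 → 4-byte form F2 92 A9 B0 at offsets 0–3.
U+22D9 → 3-byte form E2 8B 99 at offsets 4–6.
Offset 5 falls in char 2's range; it's byte 2 of E2 8B 99 = 0x8B.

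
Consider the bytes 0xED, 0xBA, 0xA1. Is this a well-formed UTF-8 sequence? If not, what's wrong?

Structurally a 3-byte sequence; payload = 0xDEA1.
But 0xDEA1 is in U+D800–U+DFFF, the surrogate range. Surrogates are not Unicode scalar values and are forbidden in UTF-8.

invalid (encodes a surrogate (U+D800–U+DFFF))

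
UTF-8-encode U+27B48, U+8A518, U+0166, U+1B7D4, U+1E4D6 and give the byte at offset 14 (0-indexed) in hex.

U+27B48 → 4-byte form F0 A7 AD 88 at offsets 0–3.
U+8A518 → 4-byte form F2 8A 94 98 at offsets 4–7.
U+0166 → 2-byte form C5 A6 at offsets 8–9.
U+1B7D4 → 4-byte form F0 9B 9F 94 at offsets 10–13.
U+1E4D6 → 4-byte form F0 9E 93 96 at offsets 14–17.
Offset 14 falls in char 5's range; it's byte 1 of F0 9E 93 96 = 0xF0.

0xF0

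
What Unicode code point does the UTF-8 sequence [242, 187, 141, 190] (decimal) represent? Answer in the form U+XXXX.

Leading byte 0xF2 = 11110010 matches 11110xxx → 4-byte sequence.
Byte 1: 0xF2 = 11110010, payload 010 (3 bits).
Byte 2: 0xBB = 10111011 (10xxxxxx ✓), payload 111011.
Byte 3: 0x8D = 10001101 (10xxxxxx ✓), payload 001101.
Byte 4: 0xBE = 10111110 (10xxxxxx ✓), payload 111110.
Concatenate: 010111011001101111110 = 0xBB37E (21 bits → U+BB37E).

U+BB37E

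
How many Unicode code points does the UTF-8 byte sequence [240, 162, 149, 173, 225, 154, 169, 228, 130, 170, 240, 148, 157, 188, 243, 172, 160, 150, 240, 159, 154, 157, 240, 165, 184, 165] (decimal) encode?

7

Byte at offset 0: 0xF0 = 11110000 → 4-byte char (#1). Advance 4.
Byte at offset 4: 0xE1 = 11100001 → 3-byte char (#2). Advance 3.
Byte at offset 7: 0xE4 = 11100100 → 3-byte char (#3). Advance 3.
Byte at offset 10: 0xF0 = 11110000 → 4-byte char (#4). Advance 4.
Byte at offset 14: 0xF3 = 11110011 → 4-byte char (#5). Advance 4.
Byte at offset 18: 0xF0 = 11110000 → 4-byte char (#6). Advance 4.
Byte at offset 22: 0xF0 = 11110000 → 4-byte char (#7). Advance 4.
Reached end at offset 26 after 7 code points.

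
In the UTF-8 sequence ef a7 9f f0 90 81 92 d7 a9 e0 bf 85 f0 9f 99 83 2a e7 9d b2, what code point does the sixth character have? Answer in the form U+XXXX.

U+002A

Offset 0: leading byte 0xEF = 11101111 → 3-byte char #1 = EF A7 9F.
Offset 3: leading byte 0xF0 = 11110000 → 4-byte char #2 = F0 90 81 92.
Offset 7: leading byte 0xD7 = 11010111 → 2-byte char #3 = D7 A9.
Offset 9: leading byte 0xE0 = 11100000 → 3-byte char #4 = E0 BF 85.
Offset 12: leading byte 0xF0 = 11110000 → 4-byte char #5 = F0 9F 99 83.
Offset 16: leading byte 0x2A = 00101010 → 1-byte char #6 = 2A.
Leading byte 0x2A = 00101010 matches 0xxxxxxx → 1-byte sequence.
Byte 1: 0x2A = 00101010, payload 0101010 (7 bits).
Concatenate: 0101010 = 0x2A (7 bits → U+002A).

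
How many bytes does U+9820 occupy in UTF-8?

U+9820 = 0x9820. UTF-8 uses 1 byte below 0x80, 2 below 0x800, 3 below 0x10000, 4 up to 0x10FFFF. 0x9820 is in U+0800–U+FFFF → 3 bytes.

3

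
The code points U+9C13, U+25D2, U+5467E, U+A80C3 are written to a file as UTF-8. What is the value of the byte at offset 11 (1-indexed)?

1-indexed offset 11 is 0-indexed offset 10.
U+9C13 → 3-byte form E9 B0 93 at offsets 0–2.
U+25D2 → 3-byte form E2 97 92 at offsets 3–5.
U+5467E → 4-byte form F1 94 99 BE at offsets 6–9.
U+A80C3 → 4-byte form F2 A8 83 83 at offsets 10–13.
Offset 10 falls in char 4's range; it's byte 1 of F2 A8 83 83 = 0xF2.

0xF2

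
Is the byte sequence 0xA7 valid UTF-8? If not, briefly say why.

Byte 0xA7 = 10100111 has the form 10xxxxxx — a continuation byte — but there is no preceding leading byte.

invalid (continuation byte with no leading byte)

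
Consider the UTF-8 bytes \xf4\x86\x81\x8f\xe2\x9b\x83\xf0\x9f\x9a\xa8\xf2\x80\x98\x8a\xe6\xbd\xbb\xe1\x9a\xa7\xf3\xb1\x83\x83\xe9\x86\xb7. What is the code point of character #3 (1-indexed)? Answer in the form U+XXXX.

U+1F6A8

Offset 0: leading byte 0xF4 = 11110100 → 4-byte char #1 = F4 86 81 8F.
Offset 4: leading byte 0xE2 = 11100010 → 3-byte char #2 = E2 9B 83.
Offset 7: leading byte 0xF0 = 11110000 → 4-byte char #3 = F0 9F 9A A8.
Leading byte 0xF0 = 11110000 matches 11110xxx → 4-byte sequence.
Byte 1: 0xF0 = 11110000, payload 000 (3 bits).
Byte 2: 0x9F = 10011111 (10xxxxxx ✓), payload 011111.
Byte 3: 0x9A = 10011010 (10xxxxxx ✓), payload 011010.
Byte 4: 0xA8 = 10101000 (10xxxxxx ✓), payload 101000.
Concatenate: 000011111011010101000 = 0x1F6A8 (21 bits → U+1F6A8).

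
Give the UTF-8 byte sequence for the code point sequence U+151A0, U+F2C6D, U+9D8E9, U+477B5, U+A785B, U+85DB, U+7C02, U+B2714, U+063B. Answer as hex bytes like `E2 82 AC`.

U+151A0: 4-byte form → F0 95 86 A0.
U+F2C6D: 4-byte form → F3 B2 B1 AD.
U+9D8E9: 4-byte form → F2 9D A3 A9.
U+477B5: 4-byte form → F1 87 9E B5.
U+A785B: 4-byte form → F2 A7 A1 9B.
U+85DB: 3-byte form → E8 97 9B.
U+7C02: 3-byte form → E7 B0 82.
U+B2714: 4-byte form → F2 B2 9C 94.
U+063B: 2-byte form → D8 BB.
Concatenated (32 bytes): F0 95 86 A0 F3 B2 B1 AD F2 9D A3 A9 F1 87 9E B5 F2 A7 A1 9B E8 97 9B E7 B0 82 F2 B2 9C 94 D8 BB.

F0 95 86 A0 F3 B2 B1 AD F2 9D A3 A9 F1 87 9E B5 F2 A7 A1 9B E8 97 9B E7 B0 82 F2 B2 9C 94 D8 BB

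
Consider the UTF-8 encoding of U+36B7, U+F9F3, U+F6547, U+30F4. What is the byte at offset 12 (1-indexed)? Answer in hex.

1-indexed offset 12 is 0-indexed offset 11.
U+36B7 → 3-byte form E3 9A B7 at offsets 0–2.
U+F9F3 → 3-byte form EF A7 B3 at offsets 3–5.
U+F6547 → 4-byte form F3 B6 95 87 at offsets 6–9.
U+30F4 → 3-byte form E3 83 B4 at offsets 10–12.
Offset 11 falls in char 4's range; it's byte 2 of E3 83 B4 = 0x83.

0x83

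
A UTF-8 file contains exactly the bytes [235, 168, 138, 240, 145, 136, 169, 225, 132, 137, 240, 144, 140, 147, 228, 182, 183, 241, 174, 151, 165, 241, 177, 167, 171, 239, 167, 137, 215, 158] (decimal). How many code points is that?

9

Byte at offset 0: 0xEB = 11101011 → 3-byte char (#1). Advance 3.
Byte at offset 3: 0xF0 = 11110000 → 4-byte char (#2). Advance 4.
Byte at offset 7: 0xE1 = 11100001 → 3-byte char (#3). Advance 3.
Byte at offset 10: 0xF0 = 11110000 → 4-byte char (#4). Advance 4.
Byte at offset 14: 0xE4 = 11100100 → 3-byte char (#5). Advance 3.
Byte at offset 17: 0xF1 = 11110001 → 4-byte char (#6). Advance 4.
Byte at offset 21: 0xF1 = 11110001 → 4-byte char (#7). Advance 4.
Byte at offset 25: 0xEF = 11101111 → 3-byte char (#8). Advance 3.
Byte at offset 28: 0xD7 = 11010111 → 2-byte char (#9). Advance 2.
Reached end at offset 30 after 9 code points.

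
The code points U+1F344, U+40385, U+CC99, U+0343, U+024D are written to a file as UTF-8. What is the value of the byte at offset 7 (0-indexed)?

0x85

U+1F344 → 4-byte form F0 9F 8D 84 at offsets 0–3.
U+40385 → 4-byte form F1 80 8E 85 at offsets 4–7.
Offset 7 falls in char 2's range; it's byte 4 of F1 80 8E 85 = 0x85.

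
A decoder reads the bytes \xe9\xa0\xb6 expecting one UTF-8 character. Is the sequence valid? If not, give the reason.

valid

Leading byte 0xE9 = 11101001 → 3-byte form.
Continuation bytes 0xA0=10100000, 0xB6=10110110 all match 10xxxxxx.
Decoded value 0x9836 is ≥ 0x800 (shortest form) and not a surrogate.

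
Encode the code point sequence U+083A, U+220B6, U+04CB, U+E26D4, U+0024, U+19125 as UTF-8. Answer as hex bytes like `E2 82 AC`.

U+083A: 3-byte form → E0 A0 BA.
U+220B6: 4-byte form → F0 A2 82 B6.
U+04CB: 2-byte form → D3 8B.
U+E26D4: 4-byte form → F3 A2 9B 94.
U+0024: 1-byte form → 24.
U+19125: 4-byte form → F0 99 84 A5.
Concatenated (18 bytes): E0 A0 BA F0 A2 82 B6 D3 8B F3 A2 9B 94 24 F0 99 84 A5.

E0 A0 BA F0 A2 82 B6 D3 8B F3 A2 9B 94 24 F0 99 84 A5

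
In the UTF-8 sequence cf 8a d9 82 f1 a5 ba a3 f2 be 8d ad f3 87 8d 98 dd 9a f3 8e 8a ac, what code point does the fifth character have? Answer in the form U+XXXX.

U+C7358

Offset 0: leading byte 0xCF = 11001111 → 2-byte char #1 = CF 8A.
Offset 2: leading byte 0xD9 = 11011001 → 2-byte char #2 = D9 82.
Offset 4: leading byte 0xF1 = 11110001 → 4-byte char #3 = F1 A5 BA A3.
Offset 8: leading byte 0xF2 = 11110010 → 4-byte char #4 = F2 BE 8D AD.
Offset 12: leading byte 0xF3 = 11110011 → 4-byte char #5 = F3 87 8D 98.
Leading byte 0xF3 = 11110011 matches 11110xxx → 4-byte sequence.
Byte 1: 0xF3 = 11110011, payload 011 (3 bits).
Byte 2: 0x87 = 10000111 (10xxxxxx ✓), payload 000111.
Byte 3: 0x8D = 10001101 (10xxxxxx ✓), payload 001101.
Byte 4: 0x98 = 10011000 (10xxxxxx ✓), payload 011000.
Concatenate: 011000111001101011000 = 0xC7358 (21 bits → U+C7358).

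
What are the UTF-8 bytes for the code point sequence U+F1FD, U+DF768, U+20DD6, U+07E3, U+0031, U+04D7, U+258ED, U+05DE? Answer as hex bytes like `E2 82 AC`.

EF 87 BD F3 9F 9D A8 F0 A0 B7 96 DF A3 31 D3 97 F0 A5 A3 AD D7 9E

U+F1FD: 3-byte form → EF 87 BD.
U+DF768: 4-byte form → F3 9F 9D A8.
U+20DD6: 4-byte form → F0 A0 B7 96.
U+07E3: 2-byte form → DF A3.
U+0031: 1-byte form → 31.
U+04D7: 2-byte form → D3 97.
U+258ED: 4-byte form → F0 A5 A3 AD.
U+05DE: 2-byte form → D7 9E.
Concatenated (22 bytes): EF 87 BD F3 9F 9D A8 F0 A0 B7 96 DF A3 31 D3 97 F0 A5 A3 AD D7 9E.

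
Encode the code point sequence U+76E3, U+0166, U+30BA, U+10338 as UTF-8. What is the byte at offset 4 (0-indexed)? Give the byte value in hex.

U+76E3 → 3-byte form E7 9B A3 at offsets 0–2.
U+0166 → 2-byte form C5 A6 at offsets 3–4.
Offset 4 falls in char 2's range; it's byte 2 of C5 A6 = 0xA6.

0xA6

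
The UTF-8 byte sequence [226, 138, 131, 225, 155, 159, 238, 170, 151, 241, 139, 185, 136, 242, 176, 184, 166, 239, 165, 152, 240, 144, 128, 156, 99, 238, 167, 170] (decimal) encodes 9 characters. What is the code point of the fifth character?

U+B0E26

Offset 0: leading byte 0xE2 = 11100010 → 3-byte char #1 = E2 8A 83.
Offset 3: leading byte 0xE1 = 11100001 → 3-byte char #2 = E1 9B 9F.
Offset 6: leading byte 0xEE = 11101110 → 3-byte char #3 = EE AA 97.
Offset 9: leading byte 0xF1 = 11110001 → 4-byte char #4 = F1 8B B9 88.
Offset 13: leading byte 0xF2 = 11110010 → 4-byte char #5 = F2 B0 B8 A6.
Leading byte 0xF2 = 11110010 matches 11110xxx → 4-byte sequence.
Byte 1: 0xF2 = 11110010, payload 010 (3 bits).
Byte 2: 0xB0 = 10110000 (10xxxxxx ✓), payload 110000.
Byte 3: 0xB8 = 10111000 (10xxxxxx ✓), payload 111000.
Byte 4: 0xA6 = 10100110 (10xxxxxx ✓), payload 100110.
Concatenate: 010110000111000100110 = 0xB0E26 (21 bits → U+B0E26).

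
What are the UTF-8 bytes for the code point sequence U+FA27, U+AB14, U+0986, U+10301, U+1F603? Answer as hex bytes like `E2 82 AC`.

EF A8 A7 EA AC 94 E0 A6 86 F0 90 8C 81 F0 9F 98 83

U+FA27: 3-byte form → EF A8 A7.
U+AB14: 3-byte form → EA AC 94.
U+0986: 3-byte form → E0 A6 86.
U+10301: 4-byte form → F0 90 8C 81.
U+1F603: 4-byte form → F0 9F 98 83.
Concatenated (17 bytes): EF A8 A7 EA AC 94 E0 A6 86 F0 90 8C 81 F0 9F 98 83.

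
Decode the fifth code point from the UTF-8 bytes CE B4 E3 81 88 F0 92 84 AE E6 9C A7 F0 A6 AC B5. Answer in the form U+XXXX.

Offset 0: leading byte 0xCE = 11001110 → 2-byte char #1 = CE B4.
Offset 2: leading byte 0xE3 = 11100011 → 3-byte char #2 = E3 81 88.
Offset 5: leading byte 0xF0 = 11110000 → 4-byte char #3 = F0 92 84 AE.
Offset 9: leading byte 0xE6 = 11100110 → 3-byte char #4 = E6 9C A7.
Offset 12: leading byte 0xF0 = 11110000 → 4-byte char #5 = F0 A6 AC B5.
Leading byte 0xF0 = 11110000 matches 11110xxx → 4-byte sequence.
Byte 1: 0xF0 = 11110000, payload 000 (3 bits).
Byte 2: 0xA6 = 10100110 (10xxxxxx ✓), payload 100110.
Byte 3: 0xAC = 10101100 (10xxxxxx ✓), payload 101100.
Byte 4: 0xB5 = 10110101 (10xxxxxx ✓), payload 110101.
Concatenate: 000100110101100110101 = 0x26B35 (21 bits → U+26B35).

U+26B35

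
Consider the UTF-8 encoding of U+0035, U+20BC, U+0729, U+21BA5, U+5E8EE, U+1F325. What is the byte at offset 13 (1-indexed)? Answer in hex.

1-indexed offset 13 is 0-indexed offset 12.
U+0035 → 1-byte form 35 at offsets 0–0.
U+20BC → 3-byte form E2 82 BC at offsets 1–3.
U+0729 → 2-byte form DC A9 at offsets 4–5.
U+21BA5 → 4-byte form F0 A1 AE A5 at offsets 6–9.
U+5E8EE → 4-byte form F1 9E A3 AE at offsets 10–13.
Offset 12 falls in char 5's range; it's byte 3 of F1 9E A3 AE = 0xA3.

0xA3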